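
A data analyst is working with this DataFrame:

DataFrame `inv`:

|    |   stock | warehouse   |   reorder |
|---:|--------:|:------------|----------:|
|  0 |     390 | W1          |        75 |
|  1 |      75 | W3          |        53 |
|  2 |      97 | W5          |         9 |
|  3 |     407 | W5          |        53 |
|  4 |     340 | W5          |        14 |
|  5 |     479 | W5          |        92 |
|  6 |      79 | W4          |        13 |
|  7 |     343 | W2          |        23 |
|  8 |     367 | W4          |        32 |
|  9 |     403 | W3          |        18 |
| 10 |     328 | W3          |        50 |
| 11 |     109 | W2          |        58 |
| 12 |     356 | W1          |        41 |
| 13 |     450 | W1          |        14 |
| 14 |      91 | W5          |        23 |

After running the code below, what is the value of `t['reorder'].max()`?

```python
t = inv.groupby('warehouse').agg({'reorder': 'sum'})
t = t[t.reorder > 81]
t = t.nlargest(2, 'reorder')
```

191

group by warehouse, sum of reorder:
           reorder
warehouse         
W1             130
W2              81
W3             121
W4              45
W5             191
filter rows where reorder > 81:
           reorder
warehouse         
W1             130
W3             121
W5             191
take 2 rows with largest reorder:
           reorder
warehouse         
W5             191
W1             130
Taking the max of column 'reorder' gives 191.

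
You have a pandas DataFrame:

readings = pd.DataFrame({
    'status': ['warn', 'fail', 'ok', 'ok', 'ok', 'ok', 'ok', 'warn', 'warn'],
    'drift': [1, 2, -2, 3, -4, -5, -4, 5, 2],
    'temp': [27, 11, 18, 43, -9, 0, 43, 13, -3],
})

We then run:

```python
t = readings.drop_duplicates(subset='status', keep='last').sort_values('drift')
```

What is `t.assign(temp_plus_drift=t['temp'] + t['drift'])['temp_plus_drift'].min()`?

drop duplicate status (keep=last):
  status  drift  temp
1   fail      2    11
6     ok     -4    43
8   warn      2    -3
sort by drift:
  status  drift  temp
6     ok     -4    43
1   fail      2    11
8   warn      2    -3
add column temp_plus_drift = t['temp'] + t['drift']:
  status  drift  temp  temp_plus_drift
6     ok     -4    43               39
1   fail      2    11               13
8   warn      2    -3               -1

-1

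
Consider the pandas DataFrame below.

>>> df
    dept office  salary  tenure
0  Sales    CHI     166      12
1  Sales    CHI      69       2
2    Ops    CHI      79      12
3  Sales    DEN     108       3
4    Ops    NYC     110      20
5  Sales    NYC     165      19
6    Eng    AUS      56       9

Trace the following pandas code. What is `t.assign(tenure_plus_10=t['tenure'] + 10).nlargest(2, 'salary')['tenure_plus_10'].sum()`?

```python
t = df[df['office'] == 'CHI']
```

filter rows where office == 'CHI':
    dept office  salary  tenure
0  Sales    CHI     166      12
1  Sales    CHI      69       2
2    Ops    CHI      79      12
add column tenure_plus_10 = t['tenure'] + 10:
    dept office  salary  tenure  tenure_plus_10
0  Sales    CHI     166      12              22
1  Sales    CHI      69       2              12
2    Ops    CHI      79      12              22
take 2 rows with largest salary:
    dept office  salary  tenure  tenure_plus_10
0  Sales    CHI     166      12              22
2    Ops    CHI      79      12              22
Finally, sum of column 'tenure_plus_10' = 44.

44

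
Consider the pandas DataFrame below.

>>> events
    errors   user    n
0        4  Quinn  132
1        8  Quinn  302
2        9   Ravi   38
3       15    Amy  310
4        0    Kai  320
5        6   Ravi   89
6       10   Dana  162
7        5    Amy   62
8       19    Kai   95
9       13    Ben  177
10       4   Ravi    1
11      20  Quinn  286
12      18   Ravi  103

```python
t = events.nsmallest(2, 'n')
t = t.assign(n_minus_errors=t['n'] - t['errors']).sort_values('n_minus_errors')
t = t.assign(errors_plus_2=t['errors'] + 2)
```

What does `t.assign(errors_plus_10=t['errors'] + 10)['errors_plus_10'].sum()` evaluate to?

33

take 2 rows with smallest n:
    errors  user   n
10       4  Ravi   1
2        9  Ravi  38
add column n_minus_errors = t['n'] - t['errors']:
    errors  user   n  n_minus_errors
10       4  Ravi   1              -3
2        9  Ravi  38              29
sort by n_minus_errors:
    errors  user   n  n_minus_errors
10       4  Ravi   1              -3
2        9  Ravi  38              29
add column errors_plus_2 = t['errors'] + 2:
    errors  user   n  n_minus_errors  errors_plus_2
10       4  Ravi   1              -3              6
2        9  Ravi  38              29             11
add column errors_plus_10 = t['errors'] + 10:
    errors  user   n  n_minus_errors  errors_plus_2  errors_plus_10
10       4  Ravi   1              -3              6              14
2        9  Ravi  38              29             11              19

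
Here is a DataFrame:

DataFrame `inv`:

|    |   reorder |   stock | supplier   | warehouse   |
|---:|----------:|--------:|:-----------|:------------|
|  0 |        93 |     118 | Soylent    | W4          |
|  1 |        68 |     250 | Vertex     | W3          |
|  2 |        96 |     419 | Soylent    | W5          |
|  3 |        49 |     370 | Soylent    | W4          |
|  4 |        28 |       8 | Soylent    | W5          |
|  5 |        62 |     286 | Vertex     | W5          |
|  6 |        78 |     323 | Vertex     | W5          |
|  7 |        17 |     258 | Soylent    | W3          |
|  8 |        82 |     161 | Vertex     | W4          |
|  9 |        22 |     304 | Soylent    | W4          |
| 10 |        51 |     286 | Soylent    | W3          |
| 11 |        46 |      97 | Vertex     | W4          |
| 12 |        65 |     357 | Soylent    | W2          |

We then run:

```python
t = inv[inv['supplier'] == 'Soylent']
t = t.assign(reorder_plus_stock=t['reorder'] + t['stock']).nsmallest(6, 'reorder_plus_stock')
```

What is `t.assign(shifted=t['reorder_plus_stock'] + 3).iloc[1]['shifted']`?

filter rows where supplier == 'Soylent':
    reorder  stock supplier warehouse
0        93    118  Soylent        W4
2        96    419  Soylent        W5
3        49    370  Soylent        W4
4        28      8  Soylent        W5
7        17    258  Soylent        W3
9        22    304  Soylent        W4
10       51    286  Soylent        W3
12       65    357  Soylent        W2
add column reorder_plus_stock = t['reorder'] + t['stock']:
    reorder  stock supplier warehouse  reorder_plus_stock
0        93    118  Soylent        W4                 211
2        96    419  Soylent        W5                 515
3        49    370  Soylent        W4                 419
4        28      8  Soylent        W5                  36
7        17    258  Soylent        W3                 275
9        22    304  Soylent        W4                 326
10       51    286  Soylent        W3                 337
12       65    357  Soylent        W2                 422
take 6 rows with smallest reorder_plus_stock:
    reorder  stock supplier warehouse  reorder_plus_stock
4        28      8  Soylent        W5                  36
0        93    118  Soylent        W4                 211
7        17    258  Soylent        W3                 275
9        22    304  Soylent        W4                 326
10       51    286  Soylent        W3                 337
3        49    370  Soylent        W4                 419
add column shifted = t['reorder_plus_stock'] + 3:
    reorder  stock supplier warehouse  reorder_plus_stock  shifted
4        28      8  Soylent        W5                  36       39
0        93    118  Soylent        W4                 211      214
7        17    258  Soylent        W3                 275      278
9        22    304  Soylent        W4                 326      329
10       51    286  Soylent        W3                 337      340
3        49    370  Soylent        W4                 419      422

214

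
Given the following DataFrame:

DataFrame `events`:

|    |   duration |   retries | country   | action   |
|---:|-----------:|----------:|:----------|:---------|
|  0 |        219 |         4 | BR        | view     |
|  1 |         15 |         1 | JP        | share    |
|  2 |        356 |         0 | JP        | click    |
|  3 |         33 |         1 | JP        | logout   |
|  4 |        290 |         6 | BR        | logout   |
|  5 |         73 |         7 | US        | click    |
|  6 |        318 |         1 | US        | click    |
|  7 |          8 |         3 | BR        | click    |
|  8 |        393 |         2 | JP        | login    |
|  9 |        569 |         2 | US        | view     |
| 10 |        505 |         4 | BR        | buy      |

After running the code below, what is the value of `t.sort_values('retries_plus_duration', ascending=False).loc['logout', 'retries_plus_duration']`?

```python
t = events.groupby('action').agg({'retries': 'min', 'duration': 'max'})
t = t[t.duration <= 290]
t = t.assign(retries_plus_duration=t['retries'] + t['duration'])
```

291

group by action: min(retries), max(duration):
        retries  duration
action                   
buy           4       505
click         0       356
login         2       393
logout        1       290
share         1        15
view          2       569
filter rows where duration <= 290:
        retries  duration
action                   
logout        1       290
share         1        15
add column retries_plus_duration = t['retries'] + t['duration']:
        retries  duration  retries_plus_duration
action                                          
logout        1       290                    291
share         1        15                     16
sort by retries_plus_duration descending:
        retries  duration  retries_plus_duration
action                                          
logout        1       290                    291
share         1        15                     16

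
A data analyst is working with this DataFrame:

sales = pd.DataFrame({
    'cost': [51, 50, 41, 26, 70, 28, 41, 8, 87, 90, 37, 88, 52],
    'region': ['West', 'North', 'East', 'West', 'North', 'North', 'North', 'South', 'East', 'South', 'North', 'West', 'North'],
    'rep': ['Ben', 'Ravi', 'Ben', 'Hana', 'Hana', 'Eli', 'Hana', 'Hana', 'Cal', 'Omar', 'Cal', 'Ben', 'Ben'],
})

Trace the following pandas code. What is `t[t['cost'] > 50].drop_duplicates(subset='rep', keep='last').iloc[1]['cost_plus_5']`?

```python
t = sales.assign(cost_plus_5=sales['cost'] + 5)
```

add column cost_plus_5 = sales['cost'] + 5:
    cost region   rep  cost_plus_5
0     51   West   Ben           56
1     50  North  Ravi           55
2     41   East   Ben           46
3     26   West  Hana           31
4     70  North  Hana           75
5     28  North   Eli           33
6     41  North  Hana           46
7      8  South  Hana           13
8     87   East   Cal           92
9     90  South  Omar           95
10    37  North   Cal           42
11    88   West   Ben           93
12    52  North   Ben           57
filter rows where cost > 50:
    cost region   rep  cost_plus_5
0     51   West   Ben           56
4     70  North  Hana           75
8     87   East   Cal           92
9     90  South  Omar           95
11    88   West   Ben           93
12    52  North   Ben           57
drop duplicate rep (keep=last):
    cost region   rep  cost_plus_5
4     70  North  Hana           75
8     87   East   Cal           92
9     90  South  Omar           95
12    52  North   Ben           57
So iloc[1]['cost_plus_5'] = 92.

92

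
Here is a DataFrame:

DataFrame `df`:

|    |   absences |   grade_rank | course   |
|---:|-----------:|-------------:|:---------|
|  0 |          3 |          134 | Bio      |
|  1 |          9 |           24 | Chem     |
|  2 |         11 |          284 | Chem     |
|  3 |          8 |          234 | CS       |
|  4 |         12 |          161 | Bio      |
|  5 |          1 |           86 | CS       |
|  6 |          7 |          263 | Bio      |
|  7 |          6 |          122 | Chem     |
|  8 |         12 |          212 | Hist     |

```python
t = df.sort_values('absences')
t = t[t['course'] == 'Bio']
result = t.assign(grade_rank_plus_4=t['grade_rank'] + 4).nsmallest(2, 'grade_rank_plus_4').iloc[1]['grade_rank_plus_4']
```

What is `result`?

165

sort by absences:
   absences  grade_rank course
5         1          86     CS
0         3         134    Bio
7         6         122   Chem
6         7         263    Bio
3         8         234     CS
1         9          24   Chem
2        11         284   Chem
4        12         161    Bio
8        12         212   Hist
filter rows where course == 'Bio':
   absences  grade_rank course
0         3         134    Bio
6         7         263    Bio
4        12         161    Bio
add column grade_rank_plus_4 = t['grade_rank'] + 4:
   absences  grade_rank course  grade_rank_plus_4
0         3         134    Bio                138
6         7         263    Bio                267
4        12         161    Bio                165
take 2 rows with smallest grade_rank_plus_4:
   absences  grade_rank course  grade_rank_plus_4
0         3         134    Bio                138
4        12         161    Bio                165
Reading off the value at position 1, column 'grade_rank_plus_4', we get 165.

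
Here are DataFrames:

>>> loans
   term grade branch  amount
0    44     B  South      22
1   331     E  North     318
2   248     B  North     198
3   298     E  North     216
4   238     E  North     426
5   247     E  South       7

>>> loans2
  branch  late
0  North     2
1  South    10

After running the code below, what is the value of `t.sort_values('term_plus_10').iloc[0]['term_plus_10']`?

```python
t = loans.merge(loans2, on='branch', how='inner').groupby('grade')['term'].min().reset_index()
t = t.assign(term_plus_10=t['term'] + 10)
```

54

merge on 'branch' (how='inner') → 6 rows:
   term grade branch  amount  late
0    44     B  South      22    10
1   331     E  North     318     2
2   248     B  North     198     2
3   298     E  North     216     2
4   238     E  North     426     2
5   247     E  South       7    10
group by grade, min of term:
grade
B     44
E    238
Name: term, dtype: int64
reset_index():
  grade  term
0     B    44
1     E   238
add column term_plus_10 = t['term'] + 10:
  grade  term  term_plus_10
0     B    44            54
1     E   238           248
sort by term_plus_10:
  grade  term  term_plus_10
0     B    44            54
1     E   238           248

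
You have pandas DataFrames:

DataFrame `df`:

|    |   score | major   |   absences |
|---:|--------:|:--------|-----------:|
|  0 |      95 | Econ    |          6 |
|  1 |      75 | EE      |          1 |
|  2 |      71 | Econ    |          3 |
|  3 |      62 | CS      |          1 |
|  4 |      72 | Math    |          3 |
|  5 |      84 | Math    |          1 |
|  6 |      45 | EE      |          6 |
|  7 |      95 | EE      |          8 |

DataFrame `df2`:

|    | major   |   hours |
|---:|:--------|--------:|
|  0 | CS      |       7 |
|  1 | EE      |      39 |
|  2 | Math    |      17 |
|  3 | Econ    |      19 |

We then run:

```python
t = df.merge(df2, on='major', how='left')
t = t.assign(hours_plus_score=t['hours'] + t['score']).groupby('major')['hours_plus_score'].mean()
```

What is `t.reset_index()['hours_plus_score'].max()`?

merge on 'major' (how='left') → 8 rows:
   score major  absences  hours
0     95  Econ         6     19
1     75    EE         1     39
2     71  Econ         3     19
3     62    CS         1      7
4     72  Math         3     17
5     84  Math         1     17
6     45    EE         6     39
7     95    EE         8     39
add column hours_plus_score = t['hours'] + t['score']:
   score major  absences  hours  hours_plus_score
0     95  Econ         6     19               114
1     75    EE         1     39               114
2     71  Econ         3     19                90
3     62    CS         1      7                69
4     72  Math         3     17                89
5     84  Math         1     17               101
6     45    EE         6     39                84
7     95    EE         8     39               134
group by major, mean of hours_plus_score:
major
CS       69.000000
EE      110.666667
Econ    102.000000
Math     95.000000
Name: hours_plus_score, dtype: float64
reset_index():
  major  hours_plus_score
0    CS         69.000000
1    EE        110.666667
2  Econ        102.000000
3  Math         95.000000

110.666666667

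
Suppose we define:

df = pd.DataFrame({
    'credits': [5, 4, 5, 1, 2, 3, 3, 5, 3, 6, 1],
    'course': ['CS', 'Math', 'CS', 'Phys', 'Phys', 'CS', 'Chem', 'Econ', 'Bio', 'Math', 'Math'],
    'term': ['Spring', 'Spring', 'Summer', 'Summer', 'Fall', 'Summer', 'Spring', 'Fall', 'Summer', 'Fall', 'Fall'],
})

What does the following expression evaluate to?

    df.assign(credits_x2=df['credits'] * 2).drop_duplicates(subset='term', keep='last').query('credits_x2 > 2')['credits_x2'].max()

6

add column credits_x2 = df['credits'] * 2:
    credits course    term  credits_x2
0         5     CS  Spring          10
1         4   Math  Spring           8
2         5     CS  Summer          10
3         1   Phys  Summer           2
4         2   Phys    Fall           4
5         3     CS  Summer           6
6         3   Chem  Spring           6
7         5   Econ    Fall          10
8         3    Bio  Summer           6
9         6   Math    Fall          12
10        1   Math    Fall           2
drop duplicate term (keep=last):
    credits course    term  credits_x2
6         3   Chem  Spring           6
8         3    Bio  Summer           6
10        1   Math    Fall           2
filter rows where credits_x2 > 2:
   credits course    term  credits_x2
6        3   Chem  Spring           6
8        3    Bio  Summer           6
Then the max of column 'credits_x2': 6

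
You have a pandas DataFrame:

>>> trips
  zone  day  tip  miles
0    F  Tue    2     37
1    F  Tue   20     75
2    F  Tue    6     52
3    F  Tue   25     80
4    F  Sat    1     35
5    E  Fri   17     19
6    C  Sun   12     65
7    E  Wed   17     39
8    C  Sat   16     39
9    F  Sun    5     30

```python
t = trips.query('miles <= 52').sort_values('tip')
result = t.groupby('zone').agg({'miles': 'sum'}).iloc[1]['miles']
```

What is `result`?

58

filter rows where miles <= 52:
  zone  day  tip  miles
0    F  Tue    2     37
2    F  Tue    6     52
4    F  Sat    1     35
5    E  Fri   17     19
7    E  Wed   17     39
8    C  Sat   16     39
9    F  Sun    5     30
sort by tip:
  zone  day  tip  miles
4    F  Sat    1     35
0    F  Tue    2     37
9    F  Sun    5     30
2    F  Tue    6     52
8    C  Sat   16     39
5    E  Fri   17     19
7    E  Wed   17     39
group by zone, sum of miles:
      miles
zone       
C        39
E        58
F       154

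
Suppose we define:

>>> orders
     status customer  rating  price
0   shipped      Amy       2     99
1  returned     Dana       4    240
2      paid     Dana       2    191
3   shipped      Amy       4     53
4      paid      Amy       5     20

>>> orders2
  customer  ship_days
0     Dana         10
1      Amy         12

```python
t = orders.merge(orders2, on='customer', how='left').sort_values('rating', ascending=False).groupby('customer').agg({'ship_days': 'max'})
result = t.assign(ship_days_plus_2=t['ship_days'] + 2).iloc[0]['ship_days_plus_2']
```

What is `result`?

14

merge on 'customer' (how='left') → 5 rows:
     status customer  rating  price  ship_days
0   shipped      Amy       2     99         12
1  returned     Dana       4    240         10
2      paid     Dana       2    191         10
3   shipped      Amy       4     53         12
4      paid      Amy       5     20         12
sort by rating descending:
     status customer  rating  price  ship_days
4      paid      Amy       5     20         12
1  returned     Dana       4    240         10
3   shipped      Amy       4     53         12
0   shipped      Amy       2     99         12
2      paid     Dana       2    191         10
group by customer, max of ship_days:
          ship_days
customer           
Amy              12
Dana             10
add column ship_days_plus_2 = t['ship_days'] + 2:
          ship_days  ship_days_plus_2
customer                             
Amy              12                14
Dana             10                12
Finally, value at position 0, column 'ship_days_plus_2' = 14.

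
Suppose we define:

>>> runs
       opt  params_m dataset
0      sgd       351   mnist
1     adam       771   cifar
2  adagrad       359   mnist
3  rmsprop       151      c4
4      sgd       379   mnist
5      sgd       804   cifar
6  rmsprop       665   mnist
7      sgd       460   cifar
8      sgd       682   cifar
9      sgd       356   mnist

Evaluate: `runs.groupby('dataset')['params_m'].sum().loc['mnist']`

group by dataset, sum of params_m:
dataset
c4        151
cifar    2717
mnist    2110
Name: params_m, dtype: int64

2110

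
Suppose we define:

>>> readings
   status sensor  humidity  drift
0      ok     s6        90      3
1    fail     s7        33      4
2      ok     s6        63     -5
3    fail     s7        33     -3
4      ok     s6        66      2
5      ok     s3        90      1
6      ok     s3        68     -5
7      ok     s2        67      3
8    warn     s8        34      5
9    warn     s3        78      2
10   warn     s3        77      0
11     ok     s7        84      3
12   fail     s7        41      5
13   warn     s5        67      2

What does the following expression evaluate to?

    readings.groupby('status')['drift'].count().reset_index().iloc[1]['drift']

7

group by status, count of drift:
status
fail    3
ok      7
warn    4
Name: drift, dtype: int64
reset_index():
  status  drift
0   fail      3
1     ok      7
2   warn      4
value at position 1, column 'drift' → 7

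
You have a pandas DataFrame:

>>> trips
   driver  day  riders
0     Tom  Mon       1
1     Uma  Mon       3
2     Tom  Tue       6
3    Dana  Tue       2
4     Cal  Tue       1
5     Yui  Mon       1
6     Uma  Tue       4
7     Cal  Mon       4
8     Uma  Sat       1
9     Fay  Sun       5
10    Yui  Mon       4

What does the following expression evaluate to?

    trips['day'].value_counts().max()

5

value_counts of day:
day
Mon    5
Tue    4
Sat    1
Sun    1
Name: count, dtype: int64
max of the resulting series → 5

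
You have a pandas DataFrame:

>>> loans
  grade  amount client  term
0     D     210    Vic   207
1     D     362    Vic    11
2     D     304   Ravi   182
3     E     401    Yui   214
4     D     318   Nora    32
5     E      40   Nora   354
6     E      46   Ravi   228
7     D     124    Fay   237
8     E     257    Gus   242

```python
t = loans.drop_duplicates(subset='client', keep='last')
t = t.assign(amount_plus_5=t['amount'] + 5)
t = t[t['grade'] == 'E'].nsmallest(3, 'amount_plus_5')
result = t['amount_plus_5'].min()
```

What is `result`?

45

drop duplicate client (keep=last):
  grade  amount client  term
1     D     362    Vic    11
3     E     401    Yui   214
5     E      40   Nora   354
6     E      46   Ravi   228
7     D     124    Fay   237
8     E     257    Gus   242
add column amount_plus_5 = t['amount'] + 5:
  grade  amount client  term  amount_plus_5
1     D     362    Vic    11            367
3     E     401    Yui   214            406
5     E      40   Nora   354             45
6     E      46   Ravi   228             51
7     D     124    Fay   237            129
8     E     257    Gus   242            262
filter rows where grade == 'E':
  grade  amount client  term  amount_plus_5
3     E     401    Yui   214            406
5     E      40   Nora   354             45
6     E      46   Ravi   228             51
8     E     257    Gus   242            262
take 3 rows with smallest amount_plus_5:
  grade  amount client  term  amount_plus_5
5     E      40   Nora   354             45
6     E      46   Ravi   228             51
8     E     257    Gus   242            262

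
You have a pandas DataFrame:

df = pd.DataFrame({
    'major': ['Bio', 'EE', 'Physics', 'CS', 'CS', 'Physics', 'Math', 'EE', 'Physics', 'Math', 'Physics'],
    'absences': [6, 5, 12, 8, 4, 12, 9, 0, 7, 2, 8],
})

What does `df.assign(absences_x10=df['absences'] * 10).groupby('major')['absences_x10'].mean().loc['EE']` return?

add column absences_x10 = df['absences'] * 10:
      major  absences  absences_x10
0       Bio         6            60
1        EE         5            50
2   Physics        12           120
3        CS         8            80
4        CS         4            40
5   Physics        12           120
6      Math         9            90
7        EE         0             0
8   Physics         7            70
9      Math         2            20
10  Physics         8            80
group by major, mean of absences_x10:
major
Bio        60.0
CS         60.0
EE         25.0
Math       55.0
Physics    97.5
Name: absences_x10, dtype: float64
value at index 'EE' → 25.0

25.0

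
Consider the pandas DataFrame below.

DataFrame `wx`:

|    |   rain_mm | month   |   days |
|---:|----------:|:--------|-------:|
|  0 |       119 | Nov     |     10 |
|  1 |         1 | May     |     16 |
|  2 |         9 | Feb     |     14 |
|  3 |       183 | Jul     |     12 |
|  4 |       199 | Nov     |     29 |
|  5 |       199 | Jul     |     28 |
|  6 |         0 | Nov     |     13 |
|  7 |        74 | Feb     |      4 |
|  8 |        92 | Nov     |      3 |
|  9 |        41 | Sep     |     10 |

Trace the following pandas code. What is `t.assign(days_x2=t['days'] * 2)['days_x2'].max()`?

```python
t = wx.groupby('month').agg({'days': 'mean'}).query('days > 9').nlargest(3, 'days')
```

40.0

group by month, mean of days:
        days
month       
Feb     9.00
Jul    20.00
May    16.00
Nov    13.75
Sep    10.00
filter rows where days > 9:
        days
month       
Jul    20.00
May    16.00
Nov    13.75
Sep    10.00
take 3 rows with largest days:
        days
month       
Jul    20.00
May    16.00
Nov    13.75
add column days_x2 = t['days'] * 2:
        days  days_x2
month                
Jul    20.00     40.0
May    16.00     32.0
Nov    13.75     27.5
Hence 40.0.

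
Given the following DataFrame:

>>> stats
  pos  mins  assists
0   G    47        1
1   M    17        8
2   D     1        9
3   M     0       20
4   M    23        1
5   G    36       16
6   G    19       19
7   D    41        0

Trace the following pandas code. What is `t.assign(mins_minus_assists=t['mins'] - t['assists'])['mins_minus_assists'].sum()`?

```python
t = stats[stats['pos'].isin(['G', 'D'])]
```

filter rows where pos in ['G', 'D']:
  pos  mins  assists
0   G    47        1
2   D     1        9
5   G    36       16
6   G    19       19
7   D    41        0
add column mins_minus_assists = t['mins'] - t['assists']:
  pos  mins  assists  mins_minus_assists
0   G    47        1                  46
2   D     1        9                  -8
5   G    36       16                  20
6   G    19       19                   0
7   D    41        0                  41

99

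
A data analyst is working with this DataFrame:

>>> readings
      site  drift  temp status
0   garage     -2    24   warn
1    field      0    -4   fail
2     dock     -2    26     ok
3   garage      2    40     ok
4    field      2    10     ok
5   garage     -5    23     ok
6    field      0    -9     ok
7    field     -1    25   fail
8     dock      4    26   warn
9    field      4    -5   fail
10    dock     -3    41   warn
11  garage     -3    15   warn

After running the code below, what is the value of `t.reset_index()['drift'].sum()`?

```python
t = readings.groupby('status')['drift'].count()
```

12

group by status, count of drift:
status
fail    3
ok      5
warn    4
Name: drift, dtype: int64
reset_index():
  status  drift
0   fail      3
1     ok      5
2   warn      4
Finally, sum of column 'drift' = 12.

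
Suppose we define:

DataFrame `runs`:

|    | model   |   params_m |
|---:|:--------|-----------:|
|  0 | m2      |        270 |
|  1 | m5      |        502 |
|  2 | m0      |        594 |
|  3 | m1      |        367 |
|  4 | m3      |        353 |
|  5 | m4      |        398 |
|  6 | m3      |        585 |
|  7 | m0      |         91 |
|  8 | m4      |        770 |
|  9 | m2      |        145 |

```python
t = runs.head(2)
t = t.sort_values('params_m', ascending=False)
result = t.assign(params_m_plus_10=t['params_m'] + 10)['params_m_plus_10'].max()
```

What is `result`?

512

take first 2 rows:
  model  params_m
0    m2       270
1    m5       502
sort by params_m descending:
  model  params_m
1    m5       502
0    m2       270
add column params_m_plus_10 = t['params_m'] + 10:
  model  params_m  params_m_plus_10
1    m5       502               512
0    m2       270               280
So max() = 512.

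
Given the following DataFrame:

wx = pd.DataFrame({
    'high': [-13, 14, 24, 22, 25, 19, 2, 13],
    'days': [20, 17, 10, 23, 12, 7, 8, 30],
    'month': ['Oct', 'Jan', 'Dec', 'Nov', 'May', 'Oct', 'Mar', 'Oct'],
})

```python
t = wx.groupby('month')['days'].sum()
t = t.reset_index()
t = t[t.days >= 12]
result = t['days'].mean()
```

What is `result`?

27.25

group by month, sum of days:
month
Dec    10
Jan    17
Mar     8
May    12
Nov    23
Oct    57
Name: days, dtype: int64
reset_index():
  month  days
0   Dec    10
1   Jan    17
2   Mar     8
3   May    12
4   Nov    23
5   Oct    57
filter rows where days >= 12:
  month  days
1   Jan    17
3   May    12
4   Nov    23
5   Oct    57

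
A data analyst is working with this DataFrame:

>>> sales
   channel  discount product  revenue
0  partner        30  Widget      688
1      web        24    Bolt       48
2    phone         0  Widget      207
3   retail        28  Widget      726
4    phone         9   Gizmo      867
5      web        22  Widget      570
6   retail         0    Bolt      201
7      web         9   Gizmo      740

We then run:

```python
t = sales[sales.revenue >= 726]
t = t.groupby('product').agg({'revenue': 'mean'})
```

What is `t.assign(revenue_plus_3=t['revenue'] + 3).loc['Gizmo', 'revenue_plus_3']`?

filter rows where revenue >= 726:
  channel  discount product  revenue
3  retail        28  Widget      726
4   phone         9   Gizmo      867
7     web         9   Gizmo      740
group by product, mean of revenue:
         revenue
product         
Gizmo      803.5
Widget     726.0
add column revenue_plus_3 = t['revenue'] + 3:
         revenue  revenue_plus_3
product                         
Gizmo      803.5           806.5
Widget     726.0           729.0

806.5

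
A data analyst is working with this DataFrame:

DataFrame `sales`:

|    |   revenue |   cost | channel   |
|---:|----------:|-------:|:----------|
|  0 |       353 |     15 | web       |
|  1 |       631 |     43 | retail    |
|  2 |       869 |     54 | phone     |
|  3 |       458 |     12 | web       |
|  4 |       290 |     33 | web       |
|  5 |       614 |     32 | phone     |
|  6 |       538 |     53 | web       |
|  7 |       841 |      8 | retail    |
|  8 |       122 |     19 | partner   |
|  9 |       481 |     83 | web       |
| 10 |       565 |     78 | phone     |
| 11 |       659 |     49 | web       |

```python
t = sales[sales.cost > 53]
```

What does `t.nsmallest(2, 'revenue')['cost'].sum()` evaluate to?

161

filter rows where cost > 53:
    revenue  cost channel
2       869    54   phone
9       481    83     web
10      565    78   phone
take 2 rows with smallest revenue:
    revenue  cost channel
9       481    83     web
10      565    78   phone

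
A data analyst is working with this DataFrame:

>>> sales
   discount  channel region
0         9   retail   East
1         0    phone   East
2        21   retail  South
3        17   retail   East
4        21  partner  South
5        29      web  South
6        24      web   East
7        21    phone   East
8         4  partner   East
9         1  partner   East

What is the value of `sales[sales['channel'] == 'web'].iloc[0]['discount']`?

filter rows where channel == 'web':
   discount channel region
5        29     web  South
6        24     web   East

29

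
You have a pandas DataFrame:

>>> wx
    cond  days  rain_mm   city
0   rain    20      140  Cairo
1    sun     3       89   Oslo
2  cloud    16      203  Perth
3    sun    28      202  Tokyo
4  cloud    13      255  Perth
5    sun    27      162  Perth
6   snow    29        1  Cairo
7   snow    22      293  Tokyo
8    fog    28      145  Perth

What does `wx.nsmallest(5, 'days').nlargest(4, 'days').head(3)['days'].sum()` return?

58

take 5 rows with smallest days:
    cond  days  rain_mm   city
1    sun     3       89   Oslo
4  cloud    13      255  Perth
2  cloud    16      203  Perth
0   rain    20      140  Cairo
7   snow    22      293  Tokyo
take 4 rows with largest days:
    cond  days  rain_mm   city
7   snow    22      293  Tokyo
0   rain    20      140  Cairo
2  cloud    16      203  Perth
4  cloud    13      255  Perth
take first 3 rows:
    cond  days  rain_mm   city
7   snow    22      293  Tokyo
0   rain    20      140  Cairo
2  cloud    16      203  Perth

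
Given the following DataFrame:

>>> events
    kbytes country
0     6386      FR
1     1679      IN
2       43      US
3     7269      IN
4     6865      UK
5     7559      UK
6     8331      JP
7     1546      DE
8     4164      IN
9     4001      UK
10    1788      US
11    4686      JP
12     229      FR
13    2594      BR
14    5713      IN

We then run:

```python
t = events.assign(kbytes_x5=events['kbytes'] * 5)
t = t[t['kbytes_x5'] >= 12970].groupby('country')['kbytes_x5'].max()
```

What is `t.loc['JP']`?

add column kbytes_x5 = events['kbytes'] * 5:
    kbytes country  kbytes_x5
0     6386      FR      31930
1     1679      IN       8395
2       43      US        215
3     7269      IN      36345
4     6865      UK      34325
5     7559      UK      37795
6     8331      JP      41655
7     1546      DE       7730
8     4164      IN      20820
9     4001      UK      20005
10    1788      US       8940
11    4686      JP      23430
12     229      FR       1145
13    2594      BR      12970
14    5713      IN      28565
filter rows where kbytes_x5 >= 12970:
    kbytes country  kbytes_x5
0     6386      FR      31930
3     7269      IN      36345
4     6865      UK      34325
5     7559      UK      37795
6     8331      JP      41655
8     4164      IN      20820
9     4001      UK      20005
11    4686      JP      23430
13    2594      BR      12970
14    5713      IN      28565
group by country, max of kbytes_x5:
country
BR    12970
FR    31930
IN    36345
JP    41655
UK    37795
Name: kbytes_x5, dtype: int64

41655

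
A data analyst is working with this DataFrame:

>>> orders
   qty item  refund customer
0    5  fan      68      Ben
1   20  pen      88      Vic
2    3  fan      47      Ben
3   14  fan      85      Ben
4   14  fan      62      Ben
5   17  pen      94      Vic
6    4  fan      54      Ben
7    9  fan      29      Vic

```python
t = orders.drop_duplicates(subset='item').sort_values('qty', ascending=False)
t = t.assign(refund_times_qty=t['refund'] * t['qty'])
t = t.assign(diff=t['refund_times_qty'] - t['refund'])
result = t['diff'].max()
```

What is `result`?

1672

drop duplicate item (keep=first):
   qty item  refund customer
0    5  fan      68      Ben
1   20  pen      88      Vic
sort by qty descending:
   qty item  refund customer
1   20  pen      88      Vic
0    5  fan      68      Ben
add column refund_times_qty = t['refund'] * t['qty']:
   qty item  refund customer  refund_times_qty
1   20  pen      88      Vic              1760
0    5  fan      68      Ben               340
add column diff = t['refund_times_qty'] - t['refund']:
   qty item  refund customer  refund_times_qty  diff
1   20  pen      88      Vic              1760  1672
0    5  fan      68      Ben               340   272
Hence 1672.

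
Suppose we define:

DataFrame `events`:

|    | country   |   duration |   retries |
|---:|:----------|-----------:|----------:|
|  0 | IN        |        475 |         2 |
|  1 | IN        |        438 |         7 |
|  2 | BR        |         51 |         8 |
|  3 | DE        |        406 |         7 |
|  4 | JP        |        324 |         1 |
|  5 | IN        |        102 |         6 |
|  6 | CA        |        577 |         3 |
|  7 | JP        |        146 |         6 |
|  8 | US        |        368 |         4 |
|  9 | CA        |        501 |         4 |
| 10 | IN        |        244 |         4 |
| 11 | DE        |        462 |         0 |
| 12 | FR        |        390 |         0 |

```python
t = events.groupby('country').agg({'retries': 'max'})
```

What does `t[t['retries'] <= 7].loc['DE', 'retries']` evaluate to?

7

group by country, max of retries:
         retries
country         
BR             8
CA             4
DE             7
FR             0
IN             7
JP             6
US             4
filter rows where retries <= 7:
         retries
country         
CA             4
DE             7
FR             0
IN             7
JP             6
US             4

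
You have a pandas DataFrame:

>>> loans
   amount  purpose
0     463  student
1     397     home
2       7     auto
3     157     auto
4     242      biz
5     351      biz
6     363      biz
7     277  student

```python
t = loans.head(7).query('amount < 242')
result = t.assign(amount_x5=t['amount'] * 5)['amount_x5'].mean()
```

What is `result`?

410.0

take first 7 rows:
   amount  purpose
0     463  student
1     397     home
2       7     auto
3     157     auto
4     242      biz
5     351      biz
6     363      biz
filter rows where amount < 242:
   amount purpose
2       7    auto
3     157    auto
add column amount_x5 = t['amount'] * 5:
   amount purpose  amount_x5
2       7    auto         35
3     157    auto        785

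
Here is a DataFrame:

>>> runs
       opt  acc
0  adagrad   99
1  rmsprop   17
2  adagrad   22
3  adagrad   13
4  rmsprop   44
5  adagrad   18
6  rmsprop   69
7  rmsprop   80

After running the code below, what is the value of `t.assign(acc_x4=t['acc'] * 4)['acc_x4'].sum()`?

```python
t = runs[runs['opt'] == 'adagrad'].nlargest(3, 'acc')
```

filter rows where opt == 'adagrad':
       opt  acc
0  adagrad   99
2  adagrad   22
3  adagrad   13
5  adagrad   18
take 3 rows with largest acc:
       opt  acc
0  adagrad   99
2  adagrad   22
5  adagrad   18
add column acc_x4 = t['acc'] * 4:
       opt  acc  acc_x4
0  adagrad   99     396
2  adagrad   22      88
5  adagrad   18      72
Reading off the sum of column 'acc_x4', we get 556.

556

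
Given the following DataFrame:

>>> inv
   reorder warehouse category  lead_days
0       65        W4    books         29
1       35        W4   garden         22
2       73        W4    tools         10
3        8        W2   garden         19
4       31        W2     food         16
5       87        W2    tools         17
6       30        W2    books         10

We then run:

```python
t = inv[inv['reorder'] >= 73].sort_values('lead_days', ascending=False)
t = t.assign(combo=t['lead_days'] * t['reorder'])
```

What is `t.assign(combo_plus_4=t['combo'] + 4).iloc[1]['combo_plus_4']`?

734

filter rows where reorder >= 73:
   reorder warehouse category  lead_days
2       73        W4    tools         10
5       87        W2    tools         17
sort by lead_days descending:
   reorder warehouse category  lead_days
5       87        W2    tools         17
2       73        W4    tools         10
add column combo = t['lead_days'] * t['reorder']:
   reorder warehouse category  lead_days  combo
5       87        W2    tools         17   1479
2       73        W4    tools         10    730
add column combo_plus_4 = t['combo'] + 4:
   reorder warehouse category  lead_days  combo  combo_plus_4
5       87        W2    tools         17   1479          1483
2       73        W4    tools         10    730           734
Finally, value at position 1, column 'combo_plus_4' = 734.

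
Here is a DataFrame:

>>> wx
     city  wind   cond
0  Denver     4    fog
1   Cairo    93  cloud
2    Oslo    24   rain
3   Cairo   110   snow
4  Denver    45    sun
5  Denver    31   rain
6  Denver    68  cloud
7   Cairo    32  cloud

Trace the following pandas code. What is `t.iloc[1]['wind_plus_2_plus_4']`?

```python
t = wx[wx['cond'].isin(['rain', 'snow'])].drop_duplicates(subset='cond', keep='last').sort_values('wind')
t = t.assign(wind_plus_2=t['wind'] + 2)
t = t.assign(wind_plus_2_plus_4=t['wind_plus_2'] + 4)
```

filter rows where cond in ['rain', 'snow']:
     city  wind  cond
2    Oslo    24  rain
3   Cairo   110  snow
5  Denver    31  rain
drop duplicate cond (keep=last):
     city  wind  cond
3   Cairo   110  snow
5  Denver    31  rain
sort by wind:
     city  wind  cond
5  Denver    31  rain
3   Cairo   110  snow
add column wind_plus_2 = t['wind'] + 2:
     city  wind  cond  wind_plus_2
5  Denver    31  rain           33
3   Cairo   110  snow          112
add column wind_plus_2_plus_4 = t['wind_plus_2'] + 4:
     city  wind  cond  wind_plus_2  wind_plus_2_plus_4
5  Denver    31  rain           33                  37
3   Cairo   110  snow          112                 116

116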